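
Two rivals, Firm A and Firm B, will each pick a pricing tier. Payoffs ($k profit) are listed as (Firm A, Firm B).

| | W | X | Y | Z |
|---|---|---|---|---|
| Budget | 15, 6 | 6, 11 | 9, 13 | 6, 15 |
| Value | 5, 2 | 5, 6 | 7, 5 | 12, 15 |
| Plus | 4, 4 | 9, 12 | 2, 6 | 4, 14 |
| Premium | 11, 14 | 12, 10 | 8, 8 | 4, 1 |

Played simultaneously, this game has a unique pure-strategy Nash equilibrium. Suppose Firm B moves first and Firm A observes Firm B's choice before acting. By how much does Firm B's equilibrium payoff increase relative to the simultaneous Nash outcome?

0

Solve by backward induction (Firm B leads).
- W → Firm A plays Budget (best of 15, 5, 4, 11); Firm B gets 6.
- X → Firm A plays Premium (best of 6, 5, 9, 12); Firm B gets 10.
- Y → Firm A plays Budget (best of 9, 7, 2, 8); Firm B gets 13.
- Z → Firm A plays Value (best of 6, 12, 4, 4); Firm B gets 15.
Among 6, 10, 13, 15, the best is 15 at Z. Subgame-perfect outcome: (Value, Z) with payoffs (12, 15).
Now find the simultaneous Nash equilibrium.
Firm A's best replies: W→Budget; X→Premium; Y→Budget; Z→Value.
Firm B's best replies: Budget→Z; Value→Z; Plus→Z; Premium→W.
Only (Value, Z) has each player best-responding; Nash payoffs (12, 15).
Firm B's commitment gain: 15 − 15 = 0.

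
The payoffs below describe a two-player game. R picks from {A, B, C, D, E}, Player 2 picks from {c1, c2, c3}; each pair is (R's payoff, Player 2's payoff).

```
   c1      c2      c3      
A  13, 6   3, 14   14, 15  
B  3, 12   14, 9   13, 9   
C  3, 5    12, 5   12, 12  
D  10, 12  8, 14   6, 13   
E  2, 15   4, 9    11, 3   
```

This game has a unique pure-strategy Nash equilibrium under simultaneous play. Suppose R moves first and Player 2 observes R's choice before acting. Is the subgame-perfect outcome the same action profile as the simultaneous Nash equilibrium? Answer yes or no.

yes

Backward induction with R moving first.
- A: BR = c3, leader payoff 14.
- B: BR = c1, leader payoff 3.
- C: BR = c3, leader payoff 12.
- D: BR = c2, leader payoff 8.
- E: BR = c1, leader payoff 2.
Maximizing over 14, 3, 12, 8, 2, R chooses A. Subgame-perfect outcome: (A, c3) with payoffs (14, 15).
Now find the simultaneous Nash equilibrium.
R's best replies: c1→A; c2→B; c3→A.
Player 2's best replies: A→c3; B→c1; C→c3; D→c2; E→c1.
Only (A, c3) has each player best-responding; Nash payoffs (14, 15).
Sequential outcome (A, c3) coincides with the Nash profile (A, c3).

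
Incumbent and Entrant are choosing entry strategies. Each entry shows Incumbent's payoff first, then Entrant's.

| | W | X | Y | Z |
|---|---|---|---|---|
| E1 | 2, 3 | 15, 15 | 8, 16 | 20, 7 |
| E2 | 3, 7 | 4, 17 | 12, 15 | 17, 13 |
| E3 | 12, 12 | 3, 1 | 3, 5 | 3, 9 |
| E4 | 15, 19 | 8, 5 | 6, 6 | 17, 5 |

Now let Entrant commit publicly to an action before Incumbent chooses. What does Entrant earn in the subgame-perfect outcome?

Solve by backward induction (Entrant leads).
- W → Incumbent plays E4 (best of 2, 3, 12, 15); Entrant gets 19.
- X → Incumbent plays E1 (best of 15, 4, 3, 8); Entrant gets 15.
- Y → Incumbent plays E2 (best of 8, 12, 3, 6); Entrant gets 15.
- Z → Incumbent plays E1 (best of 20, 17, 3, 17); Entrant gets 7.
Maximizing over 19, 15, 15, 7, Entrant chooses W. Subgame-perfect outcome: (E4, W) with payoffs (15, 19).

19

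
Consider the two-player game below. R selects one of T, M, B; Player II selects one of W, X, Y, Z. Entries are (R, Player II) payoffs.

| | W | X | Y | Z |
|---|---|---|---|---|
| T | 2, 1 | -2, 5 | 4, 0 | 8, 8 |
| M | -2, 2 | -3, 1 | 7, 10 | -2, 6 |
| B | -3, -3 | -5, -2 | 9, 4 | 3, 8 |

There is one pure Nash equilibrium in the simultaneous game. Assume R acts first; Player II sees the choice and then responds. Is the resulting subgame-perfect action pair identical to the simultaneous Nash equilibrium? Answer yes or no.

Player II best-responds to each possible R move:
- T → Player II plays Z (best of 1, 5, 0, 8); R gets 8.
- M → Player II plays Y (best of 2, 1, 10, 6); R gets 7.
- B → Player II plays Z (best of -3, -2, 4, 8); R gets 3.
R's induced payoffs are 8, 7, 3, so R commits to T. Subgame-perfect outcome: (T, Z) with payoffs (8, 8).
Now find the simultaneous Nash equilibrium.
R's best replies: W→T; X→T; Y→B; Z→T.
Player II's best replies: T→Z; M→Y; B→Z.
The unique mutual best reply is (T, Z), giving (8, 8).
Sequential outcome (T, Z) coincides with the Nash profile (T, Z).

yes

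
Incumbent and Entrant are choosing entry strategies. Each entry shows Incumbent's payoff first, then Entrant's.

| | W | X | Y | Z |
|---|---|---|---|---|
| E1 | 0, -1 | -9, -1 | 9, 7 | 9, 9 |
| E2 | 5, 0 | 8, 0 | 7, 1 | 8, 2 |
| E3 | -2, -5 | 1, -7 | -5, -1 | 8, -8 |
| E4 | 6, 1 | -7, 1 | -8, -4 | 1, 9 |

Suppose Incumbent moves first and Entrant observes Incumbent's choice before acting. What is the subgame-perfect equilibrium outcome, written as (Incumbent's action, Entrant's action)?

Entrant best-responds to each possible Incumbent move:
- E1: Entrant compares -1, -1, 7, 9 and picks Z; Incumbent would get 9.
- E2: Entrant compares 0, 0, 1, 2 and picks Z; Incumbent would get 8.
- E3: Entrant compares -5, -7, -1, -8 and picks Y; Incumbent would get -5.
- E4: Entrant compares 1, 1, -4, 9 and picks Z; Incumbent would get 1.
Maximizing over 9, 8, -5, 1, Incumbent chooses E1. Subgame-perfect outcome: (E1, Z) with payoffs (9, 9).

(E1, Z)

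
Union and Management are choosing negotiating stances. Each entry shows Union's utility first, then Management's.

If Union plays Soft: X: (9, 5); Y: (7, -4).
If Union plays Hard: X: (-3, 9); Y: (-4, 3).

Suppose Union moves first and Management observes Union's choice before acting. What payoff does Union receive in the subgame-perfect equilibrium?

9

Management best-responds to each possible Union move:
- Soft: Management compares 5, -4 and picks X; Union would get 9.
- Hard: Management compares 9, 3 and picks X; Union would get -3.
Union's induced payoffs are 9, -3, so Union commits to Soft. Subgame-perfect outcome: (Soft, X) with payoffs (9, 5).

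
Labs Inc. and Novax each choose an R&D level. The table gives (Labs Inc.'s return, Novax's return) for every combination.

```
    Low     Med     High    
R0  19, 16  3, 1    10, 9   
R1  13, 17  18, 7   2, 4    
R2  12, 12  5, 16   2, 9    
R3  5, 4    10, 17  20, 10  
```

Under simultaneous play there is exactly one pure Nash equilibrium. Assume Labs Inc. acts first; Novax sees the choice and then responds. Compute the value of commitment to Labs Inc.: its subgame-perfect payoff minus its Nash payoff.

0

Backward induction with Labs Inc. moving first.
- R0: Novax compares 16, 1, 9 and picks Low; Labs Inc. would get 19.
- R1: Novax compares 17, 7, 4 and picks Low; Labs Inc. would get 13.
- R2: Novax compares 12, 16, 9 and picks Med; Labs Inc. would get 5.
- R3: Novax compares 4, 17, 10 and picks Med; Labs Inc. would get 10.
Among 19, 13, 5, 10, the best is 19 at R0. Subgame-perfect outcome: (R0, Low) with payoffs (19, 16).
Under simultaneous play:
Labs Inc.'s best replies: Low→R0; Med→R1; High→R3.
Novax's best replies: R0→Low; R1→Low; R2→Med; R3→Med.
Only (R0, Low) has each player best-responding; Nash payoffs (19, 16).
Labs Inc.'s commitment gain: 19 − 19 = 0.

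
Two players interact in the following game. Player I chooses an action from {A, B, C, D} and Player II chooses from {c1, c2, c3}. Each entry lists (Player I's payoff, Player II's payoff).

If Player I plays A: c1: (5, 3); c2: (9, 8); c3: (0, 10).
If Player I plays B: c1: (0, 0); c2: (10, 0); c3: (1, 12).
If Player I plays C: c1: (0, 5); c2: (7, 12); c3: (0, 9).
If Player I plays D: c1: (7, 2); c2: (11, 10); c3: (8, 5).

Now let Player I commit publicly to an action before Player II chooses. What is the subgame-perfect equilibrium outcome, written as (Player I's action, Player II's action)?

Solve by backward induction (Player I leads).
- A: BR = c3, leader payoff 0.
- B: BR = c3, leader payoff 1.
- C: BR = c2, leader payoff 7.
- D: BR = c2, leader payoff 11.
Maximizing over 0, 1, 7, 11, Player I chooses D. Subgame-perfect outcome: (D, c2) with payoffs (11, 10).

(D, c2)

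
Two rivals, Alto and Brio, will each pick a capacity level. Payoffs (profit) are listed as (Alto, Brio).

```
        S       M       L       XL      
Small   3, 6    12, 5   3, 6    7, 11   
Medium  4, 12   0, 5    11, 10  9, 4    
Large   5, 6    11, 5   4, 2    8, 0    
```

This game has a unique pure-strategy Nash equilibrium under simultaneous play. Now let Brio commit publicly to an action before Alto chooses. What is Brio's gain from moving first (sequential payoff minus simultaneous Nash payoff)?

4

Alto best-responds to each possible Brio move:
- S: Alto compares 3, 4, 5 and picks Large; Brio would get 6.
- M: Alto compares 12, 0, 11 and picks Small; Brio would get 5.
- L: Alto compares 3, 11, 4 and picks Medium; Brio would get 10.
- XL: Alto compares 7, 9, 8 and picks Medium; Brio would get 4.
Brio's induced payoffs are 6, 5, 10, 4, so Brio commits to L. Subgame-perfect outcome: (Medium, L) with payoffs (11, 10).
Now find the simultaneous Nash equilibrium.
Alto's best replies: S→Large; M→Small; L→Medium; XL→Medium.
Brio's best replies: Small→XL; Medium→S; Large→S.
Only (Large, S) has each player best-responding; Nash payoffs (5, 6).
Brio's commitment gain: 10 − 6 = 4.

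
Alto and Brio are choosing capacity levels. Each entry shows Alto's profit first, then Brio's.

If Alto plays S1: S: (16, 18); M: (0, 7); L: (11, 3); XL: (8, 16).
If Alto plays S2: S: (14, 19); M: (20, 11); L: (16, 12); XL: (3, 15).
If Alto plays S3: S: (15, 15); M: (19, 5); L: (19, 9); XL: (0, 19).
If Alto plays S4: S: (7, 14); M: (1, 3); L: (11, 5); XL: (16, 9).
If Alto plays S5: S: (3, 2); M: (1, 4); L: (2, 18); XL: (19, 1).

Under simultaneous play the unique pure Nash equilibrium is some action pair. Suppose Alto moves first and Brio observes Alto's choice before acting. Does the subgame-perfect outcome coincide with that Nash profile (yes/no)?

yes

Brio best-responds to each possible Alto move:
- S1 → Brio plays S (best of 18, 7, 3, 16); Alto gets 16.
- S2 → Brio plays S (best of 19, 11, 12, 15); Alto gets 14.
- S3 → Brio plays XL (best of 15, 5, 9, 19); Alto gets 0.
- S4 → Brio plays S (best of 14, 3, 5, 9); Alto gets 7.
- S5 → Brio plays L (best of 2, 4, 18, 1); Alto gets 2.
Among 16, 14, 0, 7, 2, the best is 16 at S1. Subgame-perfect outcome: (S1, S) with payoffs (16, 18).
Now find the simultaneous Nash equilibrium.
Alto's best replies: S→S1; M→S2; L→S3; XL→S5.
Brio's best replies: S1→S; S2→S; S3→XL; S4→S; S5→L.
The unique mutual best reply is (S1, S), giving (16, 18).
Sequential outcome (S1, S) coincides with the Nash profile (S1, S).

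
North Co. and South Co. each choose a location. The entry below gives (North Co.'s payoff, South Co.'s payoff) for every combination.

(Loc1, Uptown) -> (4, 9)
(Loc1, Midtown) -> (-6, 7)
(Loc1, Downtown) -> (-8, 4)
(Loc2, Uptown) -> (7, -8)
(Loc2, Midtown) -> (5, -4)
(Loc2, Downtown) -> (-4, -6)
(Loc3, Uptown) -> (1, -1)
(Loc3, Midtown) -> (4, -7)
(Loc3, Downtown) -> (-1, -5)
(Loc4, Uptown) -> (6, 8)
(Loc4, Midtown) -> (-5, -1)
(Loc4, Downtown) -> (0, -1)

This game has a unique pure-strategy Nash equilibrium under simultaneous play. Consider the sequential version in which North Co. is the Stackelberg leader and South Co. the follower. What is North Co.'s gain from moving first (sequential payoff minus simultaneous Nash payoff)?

Backward induction with North Co. moving first.
- Loc1 → South Co. plays Uptown (best of 9, 7, 4); North Co. gets 4.
- Loc2 → South Co. plays Midtown (best of -8, -4, -6); North Co. gets 5.
- Loc3 → South Co. plays Uptown (best of -1, -7, -5); North Co. gets 1.
- Loc4 → South Co. plays Uptown (best of 8, -1, -1); North Co. gets 6.
Maximizing over 4, 5, 1, 6, North Co. chooses Loc4. Subgame-perfect outcome: (Loc4, Uptown) with payoffs (6, 8).
Under simultaneous play:
North Co.'s best replies: Uptown→Loc2; Midtown→Loc2; Downtown→Loc4.
South Co.'s best replies: Loc1→Uptown; Loc2→Midtown; Loc3→Uptown; Loc4→Uptown.
Only (Loc2, Midtown) has each player best-responding; Nash payoffs (5, -4).
North Co.'s commitment gain: 6 − 5 = 1.

1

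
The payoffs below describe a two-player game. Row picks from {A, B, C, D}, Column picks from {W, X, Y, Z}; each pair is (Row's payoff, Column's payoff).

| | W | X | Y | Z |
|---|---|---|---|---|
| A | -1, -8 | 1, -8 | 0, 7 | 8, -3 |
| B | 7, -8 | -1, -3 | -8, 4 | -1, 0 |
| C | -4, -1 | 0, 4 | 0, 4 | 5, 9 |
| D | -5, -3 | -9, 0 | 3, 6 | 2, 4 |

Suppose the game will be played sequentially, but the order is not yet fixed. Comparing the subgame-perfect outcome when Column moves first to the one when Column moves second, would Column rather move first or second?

If Row leads: Column's best replies are A→Y, B→Y, C→Z, D→Y; Row's induced payoffs 0, -8, 5, 3; outcome (C, Z), payoffs (5, 9).
If Column leads: Row's best replies are W→B, X→A, Y→D, Z→A; Column's induced payoffs -8, -8, 6, -3; outcome (D, Y), payoffs (3, 6).
Column gets 6 moving first and 9 moving second, so Column prefers to move second.

second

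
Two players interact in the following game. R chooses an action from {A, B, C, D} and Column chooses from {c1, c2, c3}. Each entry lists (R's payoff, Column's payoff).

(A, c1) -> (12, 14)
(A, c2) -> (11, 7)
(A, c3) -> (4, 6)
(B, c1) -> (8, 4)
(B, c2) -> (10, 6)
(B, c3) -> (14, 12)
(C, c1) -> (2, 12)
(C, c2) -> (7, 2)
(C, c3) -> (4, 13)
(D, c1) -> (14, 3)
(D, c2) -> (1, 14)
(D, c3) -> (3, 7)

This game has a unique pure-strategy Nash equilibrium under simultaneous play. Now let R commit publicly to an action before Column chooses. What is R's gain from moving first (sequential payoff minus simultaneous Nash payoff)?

Work backward from Column's decision.
- A: Column compares 14, 7, 6 and picks c1; R would get 12.
- B: Column compares 4, 6, 12 and picks c3; R would get 14.
- C: Column compares 12, 2, 13 and picks c3; R would get 4.
- D: Column compares 3, 14, 7 and picks c2; R would get 1.
Among 12, 14, 4, 1, the best is 14 at B. Subgame-perfect outcome: (B, c3) with payoffs (14, 12).
Under simultaneous play:
R's best replies: c1→D; c2→A; c3→B.
Column's best replies: A→c1; B→c3; C→c3; D→c2.
Only (B, c3) has each player best-responding; Nash payoffs (14, 12).
R's commitment gain: 14 − 14 = 0.

0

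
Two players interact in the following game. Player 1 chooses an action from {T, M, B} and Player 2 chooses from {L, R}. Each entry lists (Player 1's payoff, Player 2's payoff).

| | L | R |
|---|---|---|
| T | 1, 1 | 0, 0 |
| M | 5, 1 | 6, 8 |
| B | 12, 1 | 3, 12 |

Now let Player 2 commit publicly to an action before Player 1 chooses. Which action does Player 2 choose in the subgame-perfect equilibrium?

Player 1 best-responds to each possible Player 2 move:
- L: Player 1 compares 1, 5, 12 and picks B; Player 2 would get 1.
- R: Player 1 compares 0, 6, 3 and picks M; Player 2 would get 8.
Among 1, 8, the best is 8 at R. Subgame-perfect outcome: (M, R) with payoffs (6, 8).

R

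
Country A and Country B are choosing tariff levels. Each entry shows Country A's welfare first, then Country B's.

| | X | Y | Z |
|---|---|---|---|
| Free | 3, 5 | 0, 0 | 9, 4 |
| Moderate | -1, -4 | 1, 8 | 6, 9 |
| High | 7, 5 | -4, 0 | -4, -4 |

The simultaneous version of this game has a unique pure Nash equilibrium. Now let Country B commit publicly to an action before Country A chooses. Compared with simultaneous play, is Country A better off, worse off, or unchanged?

Country A best-responds to each possible Country B move:
- X → Country A plays High (best of 3, -1, 7); Country B gets 5.
- Y → Country A plays Moderate (best of 0, 1, -4); Country B gets 8.
- Z → Country A plays Free (best of 9, 6, -4); Country B gets 4.
Country B's induced payoffs are 5, 8, 4, so Country B commits to Y. Subgame-perfect outcome: (Moderate, Y) with payoffs (1, 8).
For the simultaneous game, intersect best replies.
Country A's best replies: X→High; Y→Moderate; Z→Free.
Country B's best replies: Free→X; Moderate→Z; High→X.
The unique mutual best reply is (High, X), giving (7, 5).
Country A earns 1 sequentially versus 7 at the Nash outcome: worse off.

worse off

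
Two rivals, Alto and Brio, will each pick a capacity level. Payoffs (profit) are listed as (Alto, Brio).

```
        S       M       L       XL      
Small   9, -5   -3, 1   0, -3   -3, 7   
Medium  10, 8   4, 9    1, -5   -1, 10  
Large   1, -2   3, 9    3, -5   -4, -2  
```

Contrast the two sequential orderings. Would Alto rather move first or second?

first

If Alto leads: Brio's best replies are Small→XL, Medium→XL, Large→M; Alto's induced payoffs -3, -1, 3; outcome (Large, M), payoffs (3, 9).
If Brio leads: Alto's best replies are S→Medium, M→Medium, L→Large, XL→Medium; Brio's induced payoffs 8, 9, -5, 10; outcome (Medium, XL), payoffs (-1, 10).
Alto gets 3 moving first and -1 moving second, so Alto prefers to move first.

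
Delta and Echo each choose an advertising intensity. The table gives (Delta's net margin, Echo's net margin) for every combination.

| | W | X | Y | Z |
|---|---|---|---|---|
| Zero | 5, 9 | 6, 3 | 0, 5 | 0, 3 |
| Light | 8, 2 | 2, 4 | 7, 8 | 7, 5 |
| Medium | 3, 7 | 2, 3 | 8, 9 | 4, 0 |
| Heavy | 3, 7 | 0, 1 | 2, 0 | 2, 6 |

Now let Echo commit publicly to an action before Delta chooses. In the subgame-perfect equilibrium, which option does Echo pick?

Y

Solve by backward induction (Echo leads).
- W → Delta plays Light (best of 5, 8, 3, 3); Echo gets 2.
- X → Delta plays Zero (best of 6, 2, 2, 0); Echo gets 3.
- Y → Delta plays Medium (best of 0, 7, 8, 2); Echo gets 9.
- Z → Delta plays Light (best of 0, 7, 4, 2); Echo gets 5.
Echo's induced payoffs are 2, 3, 9, 5, so Echo commits to Y. Subgame-perfect outcome: (Medium, Y) with payoffs (8, 9).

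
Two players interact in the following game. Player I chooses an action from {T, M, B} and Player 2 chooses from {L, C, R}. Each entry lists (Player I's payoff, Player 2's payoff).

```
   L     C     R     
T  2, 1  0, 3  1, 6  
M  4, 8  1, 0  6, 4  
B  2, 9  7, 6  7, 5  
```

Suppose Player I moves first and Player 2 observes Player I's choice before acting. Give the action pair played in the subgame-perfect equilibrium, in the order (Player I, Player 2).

(M, L)

Solve by backward induction (Player I leads).
- T → Player 2 plays R (best of 1, 3, 6); Player I gets 1.
- M → Player 2 plays L (best of 8, 0, 4); Player I gets 4.
- B → Player 2 plays L (best of 9, 6, 5); Player I gets 2.
Maximizing over 1, 4, 2, Player I chooses M. Subgame-perfect outcome: (M, L) with payoffs (4, 8).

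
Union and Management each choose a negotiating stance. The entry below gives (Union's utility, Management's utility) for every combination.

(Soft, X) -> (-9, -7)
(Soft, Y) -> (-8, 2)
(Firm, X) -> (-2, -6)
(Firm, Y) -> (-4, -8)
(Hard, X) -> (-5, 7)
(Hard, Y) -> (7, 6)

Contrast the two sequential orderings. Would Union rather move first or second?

second

If Union leads: Management's best replies are Soft→Y, Firm→X, Hard→X; Union's induced payoffs -8, -2, -5; outcome (Firm, X), payoffs (-2, -6).
If Management leads: Union's best replies are X→Firm, Y→Hard; Management's induced payoffs -6, 6; outcome (Hard, Y), payoffs (7, 6).
Union gets -2 moving first and 7 moving second, so Union prefers to move second.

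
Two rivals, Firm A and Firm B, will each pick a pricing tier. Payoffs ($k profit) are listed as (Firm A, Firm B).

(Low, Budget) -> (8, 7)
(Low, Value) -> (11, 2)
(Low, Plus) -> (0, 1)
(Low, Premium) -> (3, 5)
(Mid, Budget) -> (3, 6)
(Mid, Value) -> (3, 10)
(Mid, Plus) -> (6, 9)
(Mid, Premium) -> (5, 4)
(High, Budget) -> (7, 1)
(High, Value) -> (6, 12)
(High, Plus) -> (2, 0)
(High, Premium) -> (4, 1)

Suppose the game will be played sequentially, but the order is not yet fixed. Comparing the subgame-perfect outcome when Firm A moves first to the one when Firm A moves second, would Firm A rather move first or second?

If Firm A leads: Firm B's best replies are Low→Budget, Mid→Value, High→Value; Firm A's induced payoffs 8, 3, 6; outcome (Low, Budget), payoffs (8, 7).
If Firm B leads: Firm A's best replies are Budget→Low, Value→Low, Plus→Mid, Premium→Mid; Firm B's induced payoffs 7, 2, 9, 4; outcome (Mid, Plus), payoffs (6, 9).
Firm A gets 8 moving first and 6 moving second, so Firm A prefers to move first.

first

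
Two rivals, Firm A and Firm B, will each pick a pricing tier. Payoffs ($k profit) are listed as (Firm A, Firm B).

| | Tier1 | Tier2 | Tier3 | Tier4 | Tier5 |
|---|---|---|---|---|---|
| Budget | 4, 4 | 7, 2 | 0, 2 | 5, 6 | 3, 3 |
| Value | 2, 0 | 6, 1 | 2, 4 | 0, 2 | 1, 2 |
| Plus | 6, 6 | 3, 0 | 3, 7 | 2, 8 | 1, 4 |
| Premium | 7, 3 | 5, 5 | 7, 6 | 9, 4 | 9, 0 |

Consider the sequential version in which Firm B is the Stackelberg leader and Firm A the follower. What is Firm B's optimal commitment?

Backward induction with Firm B moving first.
- Tier1: Firm A compares 4, 2, 6, 7 and picks Premium; Firm B would get 3.
- Tier2: Firm A compares 7, 6, 3, 5 and picks Budget; Firm B would get 2.
- Tier3: Firm A compares 0, 2, 3, 7 and picks Premium; Firm B would get 6.
- Tier4: Firm A compares 5, 0, 2, 9 and picks Premium; Firm B would get 4.
- Tier5: Firm A compares 3, 1, 1, 9 and picks Premium; Firm B would get 0.
Firm B's induced payoffs are 3, 2, 6, 4, 0, so Firm B commits to Tier3. Subgame-perfect outcome: (Premium, Tier3) with payoffs (7, 6).

Tier3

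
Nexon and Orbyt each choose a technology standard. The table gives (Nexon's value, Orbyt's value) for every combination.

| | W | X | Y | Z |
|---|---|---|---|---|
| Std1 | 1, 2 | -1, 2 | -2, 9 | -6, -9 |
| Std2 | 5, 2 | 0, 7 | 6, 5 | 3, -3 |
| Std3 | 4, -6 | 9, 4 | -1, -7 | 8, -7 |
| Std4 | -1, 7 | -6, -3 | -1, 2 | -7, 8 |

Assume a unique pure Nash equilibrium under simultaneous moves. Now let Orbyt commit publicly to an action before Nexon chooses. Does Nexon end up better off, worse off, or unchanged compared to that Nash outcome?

Solve by backward induction (Orbyt leads).
- W → Nexon plays Std2 (best of 1, 5, 4, -1); Orbyt gets 2.
- X → Nexon plays Std3 (best of -1, 0, 9, -6); Orbyt gets 4.
- Y → Nexon plays Std2 (best of -2, 6, -1, -1); Orbyt gets 5.
- Z → Nexon plays Std3 (best of -6, 3, 8, -7); Orbyt gets -7.
Maximizing over 2, 4, 5, -7, Orbyt chooses Y. Subgame-perfect outcome: (Std2, Y) with payoffs (6, 5).
Under simultaneous play:
Nexon's best replies: W→Std2; X→Std3; Y→Std2; Z→Std3.
Orbyt's best replies: Std1→Y; Std2→X; Std3→X; Std4→Z.
The unique mutual best reply is (Std3, X), giving (9, 4).
Nexon earns 6 sequentially versus 9 at the Nash outcome: worse off.

worse off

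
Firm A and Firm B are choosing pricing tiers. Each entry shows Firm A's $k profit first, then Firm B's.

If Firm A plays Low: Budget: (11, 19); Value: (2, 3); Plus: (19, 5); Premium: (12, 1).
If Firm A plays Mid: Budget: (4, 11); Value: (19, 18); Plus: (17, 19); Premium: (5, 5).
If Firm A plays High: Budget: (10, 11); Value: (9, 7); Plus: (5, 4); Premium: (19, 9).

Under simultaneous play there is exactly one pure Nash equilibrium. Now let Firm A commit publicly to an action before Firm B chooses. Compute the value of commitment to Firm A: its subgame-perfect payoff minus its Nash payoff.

6

Backward induction with Firm A moving first.
- Low: Firm B compares 19, 3, 5, 1 and picks Budget; Firm A would get 11.
- Mid: Firm B compares 11, 18, 19, 5 and picks Plus; Firm A would get 17.
- High: Firm B compares 11, 7, 4, 9 and picks Budget; Firm A would get 10.
Firm A's induced payoffs are 11, 17, 10, so Firm A commits to Mid. Subgame-perfect outcome: (Mid, Plus) with payoffs (17, 19).
Under simultaneous play:
Firm A's best replies: Budget→Low; Value→Mid; Plus→Low; Premium→High.
Firm B's best replies: Low→Budget; Mid→Plus; High→Budget.
Only (Low, Budget) has each player best-responding; Nash payoffs (11, 19).
Firm A's commitment gain: 17 − 11 = 6.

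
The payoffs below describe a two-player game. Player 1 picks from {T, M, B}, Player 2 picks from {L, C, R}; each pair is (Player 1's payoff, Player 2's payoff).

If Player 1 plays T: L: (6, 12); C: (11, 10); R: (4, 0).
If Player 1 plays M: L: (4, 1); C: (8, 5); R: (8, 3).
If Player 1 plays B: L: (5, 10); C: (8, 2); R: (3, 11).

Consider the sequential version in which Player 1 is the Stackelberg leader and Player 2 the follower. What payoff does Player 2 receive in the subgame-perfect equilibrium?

Backward induction with Player 1 moving first.
- T: Player 2 compares 12, 10, 0 and picks L; Player 1 would get 6.
- M: Player 2 compares 1, 5, 3 and picks C; Player 1 would get 8.
- B: Player 2 compares 10, 2, 11 and picks R; Player 1 would get 3.
Player 1's induced payoffs are 6, 8, 3, so Player 1 commits to M. Subgame-perfect outcome: (M, C) with payoffs (8, 5).

5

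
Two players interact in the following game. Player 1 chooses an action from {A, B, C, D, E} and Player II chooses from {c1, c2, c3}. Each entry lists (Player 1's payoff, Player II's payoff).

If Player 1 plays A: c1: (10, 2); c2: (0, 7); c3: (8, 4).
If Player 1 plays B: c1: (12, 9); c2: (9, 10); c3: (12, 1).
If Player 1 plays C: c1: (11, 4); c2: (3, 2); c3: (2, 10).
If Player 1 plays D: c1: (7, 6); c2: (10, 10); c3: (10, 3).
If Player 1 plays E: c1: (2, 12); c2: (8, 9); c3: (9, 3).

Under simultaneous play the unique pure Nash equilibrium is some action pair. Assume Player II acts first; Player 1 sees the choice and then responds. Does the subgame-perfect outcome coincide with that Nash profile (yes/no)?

yes

Player 1 best-responds to each possible Player II move:
- c1 → Player 1 plays B (best of 10, 12, 11, 7, 2); Player II gets 9.
- c2 → Player 1 plays D (best of 0, 9, 3, 10, 8); Player II gets 10.
- c3 → Player 1 plays B (best of 8, 12, 2, 10, 9); Player II gets 1.
Player II's induced payoffs are 9, 10, 1, so Player II commits to c2. Subgame-perfect outcome: (D, c2) with payoffs (10, 10).
Now find the simultaneous Nash equilibrium.
Player 1's best replies: c1→B; c2→D; c3→B.
Player II's best replies: A→c2; B→c2; C→c3; D→c2; E→c1.
Only (D, c2) has each player best-responding; Nash payoffs (10, 10).
Sequential outcome (D, c2) coincides with the Nash profile (D, c2).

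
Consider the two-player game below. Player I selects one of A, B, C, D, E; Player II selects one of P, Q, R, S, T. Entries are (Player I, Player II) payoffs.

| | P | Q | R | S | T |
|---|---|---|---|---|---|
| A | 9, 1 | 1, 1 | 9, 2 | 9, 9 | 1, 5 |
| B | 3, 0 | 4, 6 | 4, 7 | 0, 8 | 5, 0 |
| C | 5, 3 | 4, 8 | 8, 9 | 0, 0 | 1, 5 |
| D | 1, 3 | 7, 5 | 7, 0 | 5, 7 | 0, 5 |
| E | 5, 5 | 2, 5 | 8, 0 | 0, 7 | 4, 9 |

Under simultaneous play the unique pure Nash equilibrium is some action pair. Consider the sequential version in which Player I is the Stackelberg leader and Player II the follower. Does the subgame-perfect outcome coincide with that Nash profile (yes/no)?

Solve by backward induction (Player I leads).
- A → Player II plays S (best of 1, 1, 2, 9, 5); Player I gets 9.
- B → Player II plays S (best of 0, 6, 7, 8, 0); Player I gets 0.
- C → Player II plays R (best of 3, 8, 9, 0, 5); Player I gets 8.
- D → Player II plays S (best of 3, 5, 0, 7, 5); Player I gets 5.
- E → Player II plays T (best of 5, 5, 0, 7, 9); Player I gets 4.
Among 9, 0, 8, 5, 4, the best is 9 at A. Subgame-perfect outcome: (A, S) with payoffs (9, 9).
Under simultaneous play:
Player I's best replies: P→A; Q→D; R→A; S→A; T→B.
Player II's best replies: A→S; B→S; C→R; D→S; E→T.
Only (A, S) has each player best-responding; Nash payoffs (9, 9).
Sequential outcome (A, S) coincides with the Nash profile (A, S).

yes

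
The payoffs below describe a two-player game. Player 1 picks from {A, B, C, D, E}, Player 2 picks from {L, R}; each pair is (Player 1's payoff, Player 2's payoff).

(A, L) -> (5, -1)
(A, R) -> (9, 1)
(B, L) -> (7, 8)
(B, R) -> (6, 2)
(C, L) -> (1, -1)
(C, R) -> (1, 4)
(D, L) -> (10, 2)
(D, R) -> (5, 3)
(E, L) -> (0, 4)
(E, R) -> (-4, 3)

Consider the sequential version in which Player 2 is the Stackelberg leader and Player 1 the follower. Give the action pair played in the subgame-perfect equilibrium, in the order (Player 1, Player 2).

(D, L)

Work backward from Player 1's decision.
- L → Player 1 plays D (best of 5, 7, 1, 10, 0); Player 2 gets 2.
- R → Player 1 plays A (best of 9, 6, 1, 5, -4); Player 2 gets 1.
Player 2's induced payoffs are 2, 1, so Player 2 commits to L. Subgame-perfect outcome: (D, L) with payoffs (10, 2).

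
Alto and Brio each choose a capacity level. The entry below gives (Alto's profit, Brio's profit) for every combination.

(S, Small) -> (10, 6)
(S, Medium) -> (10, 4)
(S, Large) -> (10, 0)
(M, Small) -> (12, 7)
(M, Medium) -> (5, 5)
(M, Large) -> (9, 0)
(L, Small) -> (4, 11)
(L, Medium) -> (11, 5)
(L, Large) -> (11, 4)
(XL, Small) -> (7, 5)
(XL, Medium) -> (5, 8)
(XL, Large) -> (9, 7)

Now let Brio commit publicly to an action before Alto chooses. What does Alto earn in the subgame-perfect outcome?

Solve by backward induction (Brio leads).
- Small: Alto compares 10, 12, 4, 7 and picks M; Brio would get 7.
- Medium: Alto compares 10, 5, 11, 5 and picks L; Brio would get 5.
- Large: Alto compares 10, 9, 11, 9 and picks L; Brio would get 4.
Brio's induced payoffs are 7, 5, 4, so Brio commits to Small. Subgame-perfect outcome: (M, Small) with payoffs (12, 7).

12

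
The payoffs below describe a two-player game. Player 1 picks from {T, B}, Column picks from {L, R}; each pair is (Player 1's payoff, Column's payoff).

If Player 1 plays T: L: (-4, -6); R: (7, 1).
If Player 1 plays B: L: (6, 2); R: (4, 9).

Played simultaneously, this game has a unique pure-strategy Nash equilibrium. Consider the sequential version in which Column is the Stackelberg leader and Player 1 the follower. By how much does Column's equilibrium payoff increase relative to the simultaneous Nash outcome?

1

Solve by backward induction (Column leads).
- L: BR = B, leader payoff 2.
- R: BR = T, leader payoff 1.
Among 2, 1, the best is 2 at L. Subgame-perfect outcome: (B, L) with payoffs (6, 2).
Now find the simultaneous Nash equilibrium.
Player 1's best replies: L→B; R→T.
Column's best replies: T→R; B→R.
Only (T, R) has each player best-responding; Nash payoffs (7, 1).
Column's commitment gain: 2 − 1 = 1.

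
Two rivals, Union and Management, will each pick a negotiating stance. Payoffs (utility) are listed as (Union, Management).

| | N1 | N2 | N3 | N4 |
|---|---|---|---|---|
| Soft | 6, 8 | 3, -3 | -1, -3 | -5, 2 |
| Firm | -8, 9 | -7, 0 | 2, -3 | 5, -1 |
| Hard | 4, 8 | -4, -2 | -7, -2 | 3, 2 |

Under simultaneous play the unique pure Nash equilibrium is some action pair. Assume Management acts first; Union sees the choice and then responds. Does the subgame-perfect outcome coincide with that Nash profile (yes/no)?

Solve by backward induction (Management leads).
- N1 → Union plays Soft (best of 6, -8, 4); Management gets 8.
- N2 → Union plays Soft (best of 3, -7, -4); Management gets -3.
- N3 → Union plays Firm (best of -1, 2, -7); Management gets -3.
- N4 → Union plays Firm (best of -5, 5, 3); Management gets -1.
Maximizing over 8, -3, -3, -1, Management chooses N1. Subgame-perfect outcome: (Soft, N1) with payoffs (6, 8).
For the simultaneous game, intersect best replies.
Union's best replies: N1→Soft; N2→Soft; N3→Firm; N4→Firm.
Management's best replies: Soft→N1; Firm→N1; Hard→N1.
The unique mutual best reply is (Soft, N1), giving (6, 8).
Sequential outcome (Soft, N1) coincides with the Nash profile (Soft, N1).

yes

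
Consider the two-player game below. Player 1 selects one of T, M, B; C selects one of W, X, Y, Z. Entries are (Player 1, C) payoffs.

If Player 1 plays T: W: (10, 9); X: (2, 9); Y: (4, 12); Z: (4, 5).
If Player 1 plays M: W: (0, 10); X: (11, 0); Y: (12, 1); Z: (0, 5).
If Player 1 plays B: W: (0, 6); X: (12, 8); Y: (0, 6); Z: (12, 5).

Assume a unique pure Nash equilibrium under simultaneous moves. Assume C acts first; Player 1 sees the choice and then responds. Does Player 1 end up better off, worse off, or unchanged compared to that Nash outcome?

Solve by backward induction (C leads).
- W: Player 1 compares 10, 0, 0 and picks T; C would get 9.
- X: Player 1 compares 2, 11, 12 and picks B; C would get 8.
- Y: Player 1 compares 4, 12, 0 and picks M; C would get 1.
- Z: Player 1 compares 4, 0, 12 and picks B; C would get 5.
Among 9, 8, 1, 5, the best is 9 at W. Subgame-perfect outcome: (T, W) with payoffs (10, 9).
For the simultaneous game, intersect best replies.
Player 1's best replies: W→T; X→B; Y→M; Z→B.
C's best replies: T→Y; M→W; B→X.
The unique mutual best reply is (B, X), giving (12, 8).
Player 1 earns 10 sequentially versus 12 at the Nash outcome: worse off.

worse off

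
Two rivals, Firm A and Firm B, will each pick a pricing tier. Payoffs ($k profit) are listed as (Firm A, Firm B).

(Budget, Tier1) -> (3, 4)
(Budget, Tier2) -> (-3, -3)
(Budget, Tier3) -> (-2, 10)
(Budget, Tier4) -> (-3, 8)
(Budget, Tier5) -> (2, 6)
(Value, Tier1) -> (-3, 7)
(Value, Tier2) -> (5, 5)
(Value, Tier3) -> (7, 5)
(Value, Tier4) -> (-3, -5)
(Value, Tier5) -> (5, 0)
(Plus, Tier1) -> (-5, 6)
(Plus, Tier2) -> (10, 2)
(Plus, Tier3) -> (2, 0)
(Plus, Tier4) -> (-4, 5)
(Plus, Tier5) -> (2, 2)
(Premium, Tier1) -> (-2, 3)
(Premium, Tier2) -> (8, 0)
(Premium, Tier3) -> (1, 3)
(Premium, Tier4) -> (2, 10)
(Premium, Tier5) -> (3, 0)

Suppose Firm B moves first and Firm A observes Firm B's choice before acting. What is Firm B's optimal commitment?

Tier4

Solve by backward induction (Firm B leads).
- Tier1: Firm A compares 3, -3, -5, -2 and picks Budget; Firm B would get 4.
- Tier2: Firm A compares -3, 5, 10, 8 and picks Plus; Firm B would get 2.
- Tier3: Firm A compares -2, 7, 2, 1 and picks Value; Firm B would get 5.
- Tier4: Firm A compares -3, -3, -4, 2 and picks Premium; Firm B would get 10.
- Tier5: Firm A compares 2, 5, 2, 3 and picks Value; Firm B would get 0.
Firm B's induced payoffs are 4, 2, 5, 10, 0, so Firm B commits to Tier4. Subgame-perfect outcome: (Premium, Tier4) with payoffs (2, 10).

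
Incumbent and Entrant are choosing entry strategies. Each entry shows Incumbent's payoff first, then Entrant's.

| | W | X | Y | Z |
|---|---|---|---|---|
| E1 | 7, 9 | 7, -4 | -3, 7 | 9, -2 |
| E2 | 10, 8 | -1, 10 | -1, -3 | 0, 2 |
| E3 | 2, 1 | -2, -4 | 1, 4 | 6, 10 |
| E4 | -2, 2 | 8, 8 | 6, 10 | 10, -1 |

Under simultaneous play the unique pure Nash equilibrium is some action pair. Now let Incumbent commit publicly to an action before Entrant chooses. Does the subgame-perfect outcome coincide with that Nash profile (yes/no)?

Backward induction with Incumbent moving first.
- E1: Entrant compares 9, -4, 7, -2 and picks W; Incumbent would get 7.
- E2: Entrant compares 8, 10, -3, 2 and picks X; Incumbent would get -1.
- E3: Entrant compares 1, -4, 4, 10 and picks Z; Incumbent would get 6.
- E4: Entrant compares 2, 8, 10, -1 and picks Y; Incumbent would get 6.
Incumbent's induced payoffs are 7, -1, 6, 6, so Incumbent commits to E1. Subgame-perfect outcome: (E1, W) with payoffs (7, 9).
Under simultaneous play:
Incumbent's best replies: W→E2; X→E4; Y→E4; Z→E4.
Entrant's best replies: E1→W; E2→X; E3→Z; E4→Y.
The unique mutual best reply is (E4, Y), giving (6, 10).
Sequential outcome (E1, W) differs from the Nash profile (E4, Y).

no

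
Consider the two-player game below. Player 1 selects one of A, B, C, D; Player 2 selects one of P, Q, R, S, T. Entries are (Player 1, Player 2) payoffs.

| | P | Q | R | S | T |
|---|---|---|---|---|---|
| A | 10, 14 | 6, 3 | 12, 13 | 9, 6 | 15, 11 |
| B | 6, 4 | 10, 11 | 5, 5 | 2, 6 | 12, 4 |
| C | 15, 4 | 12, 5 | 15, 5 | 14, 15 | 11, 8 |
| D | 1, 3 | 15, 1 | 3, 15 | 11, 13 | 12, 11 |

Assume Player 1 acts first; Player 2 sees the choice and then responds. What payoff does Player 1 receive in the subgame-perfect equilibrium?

Solve by backward induction (Player 1 leads).
- A: BR = P, leader payoff 10.
- B: BR = Q, leader payoff 10.
- C: BR = S, leader payoff 14.
- D: BR = R, leader payoff 3.
Among 10, 10, 14, 3, the best is 14 at C. Subgame-perfect outcome: (C, S) with payoffs (14, 15).

14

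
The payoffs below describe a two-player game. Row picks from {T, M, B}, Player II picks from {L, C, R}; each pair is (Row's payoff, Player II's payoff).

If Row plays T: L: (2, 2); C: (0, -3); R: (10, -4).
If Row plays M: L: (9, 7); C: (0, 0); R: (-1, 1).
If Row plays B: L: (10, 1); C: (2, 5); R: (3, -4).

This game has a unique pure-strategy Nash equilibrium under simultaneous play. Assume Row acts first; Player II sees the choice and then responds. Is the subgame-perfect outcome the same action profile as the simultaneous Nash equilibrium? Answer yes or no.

Work backward from Player II's decision.
- T: BR = L, leader payoff 2.
- M: BR = L, leader payoff 9.
- B: BR = C, leader payoff 2.
Row's induced payoffs are 2, 9, 2, so Row commits to M. Subgame-perfect outcome: (M, L) with payoffs (9, 7).
Under simultaneous play:
Row's best replies: L→B; C→B; R→T.
Player II's best replies: T→L; M→L; B→C.
The unique mutual best reply is (B, C), giving (2, 5).
Sequential outcome (M, L) differs from the Nash profile (B, C).

no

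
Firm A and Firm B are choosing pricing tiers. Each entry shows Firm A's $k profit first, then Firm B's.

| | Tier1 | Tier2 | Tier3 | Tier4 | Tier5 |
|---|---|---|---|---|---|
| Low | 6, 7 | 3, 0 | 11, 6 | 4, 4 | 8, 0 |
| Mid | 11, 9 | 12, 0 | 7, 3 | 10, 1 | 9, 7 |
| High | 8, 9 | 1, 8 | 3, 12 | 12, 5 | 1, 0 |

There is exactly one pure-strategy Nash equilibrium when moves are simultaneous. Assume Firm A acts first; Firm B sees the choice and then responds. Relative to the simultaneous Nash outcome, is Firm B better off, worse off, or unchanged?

Firm B best-responds to each possible Firm A move:
- Low → Firm B plays Tier1 (best of 7, 0, 6, 4, 0); Firm A gets 6.
- Mid → Firm B plays Tier1 (best of 9, 0, 3, 1, 7); Firm A gets 11.
- High → Firm B plays Tier3 (best of 9, 8, 12, 5, 0); Firm A gets 3.
Among 6, 11, 3, the best is 11 at Mid. Subgame-perfect outcome: (Mid, Tier1) with payoffs (11, 9).
For the simultaneous game, intersect best replies.
Firm A's best replies: Tier1→Mid; Tier2→Mid; Tier3→Low; Tier4→High; Tier5→Mid.
Firm B's best replies: Low→Tier1; Mid→Tier1; High→Tier3.
The unique mutual best reply is (Mid, Tier1), giving (11, 9).
Firm B earns 9 sequentially versus 9 at the Nash outcome: unchanged.

unchanged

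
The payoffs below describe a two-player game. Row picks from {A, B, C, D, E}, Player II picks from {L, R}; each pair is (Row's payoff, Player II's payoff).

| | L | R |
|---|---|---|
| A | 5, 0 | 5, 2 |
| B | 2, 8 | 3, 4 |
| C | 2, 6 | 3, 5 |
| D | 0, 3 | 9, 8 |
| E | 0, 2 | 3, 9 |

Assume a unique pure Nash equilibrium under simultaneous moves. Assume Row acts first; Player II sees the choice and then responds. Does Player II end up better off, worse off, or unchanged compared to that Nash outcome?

Player II best-responds to each possible Row move:
- A → Player II plays R (best of 0, 2); Row gets 5.
- B → Player II plays L (best of 8, 4); Row gets 2.
- C → Player II plays L (best of 6, 5); Row gets 2.
- D → Player II plays R (best of 3, 8); Row gets 9.
- E → Player II plays R (best of 2, 9); Row gets 3.
Maximizing over 5, 2, 2, 9, 3, Row chooses D. Subgame-perfect outcome: (D, R) with payoffs (9, 8).
For the simultaneous game, intersect best replies.
Row's best replies: L→A; R→D.
Player II's best replies: A→R; B→L; C→L; D→R; E→R.
Only (D, R) has each player best-responding; Nash payoffs (9, 8).
Player II earns 8 sequentially versus 8 at the Nash outcome: unchanged.

unchanged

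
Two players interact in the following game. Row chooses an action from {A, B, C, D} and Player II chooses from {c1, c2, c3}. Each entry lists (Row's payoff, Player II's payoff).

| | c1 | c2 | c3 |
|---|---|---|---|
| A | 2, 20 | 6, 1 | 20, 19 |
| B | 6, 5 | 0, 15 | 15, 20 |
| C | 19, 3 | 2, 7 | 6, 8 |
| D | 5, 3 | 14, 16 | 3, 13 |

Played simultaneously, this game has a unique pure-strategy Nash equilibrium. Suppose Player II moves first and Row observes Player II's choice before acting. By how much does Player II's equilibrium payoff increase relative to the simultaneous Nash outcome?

3

Work backward from Row's decision.
- c1: Row compares 2, 6, 19, 5 and picks C; Player II would get 3.
- c2: Row compares 6, 0, 2, 14 and picks D; Player II would get 16.
- c3: Row compares 20, 15, 6, 3 and picks A; Player II would get 19.
Among 3, 16, 19, the best is 19 at c3. Subgame-perfect outcome: (A, c3) with payoffs (20, 19).
For the simultaneous game, intersect best replies.
Row's best replies: c1→C; c2→D; c3→A.
Player II's best replies: A→c1; B→c3; C→c3; D→c2.
Only (D, c2) has each player best-responding; Nash payoffs (14, 16).
Player II's commitment gain: 19 − 16 = 3.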